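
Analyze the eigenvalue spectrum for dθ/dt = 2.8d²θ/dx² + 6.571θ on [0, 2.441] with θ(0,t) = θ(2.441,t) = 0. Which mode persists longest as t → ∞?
Eigenvalues: λₙ = 2.8n²π²/2.441² - 6.571.
First three modes:
  n=1: λ₁ = 2.8π²/2.441² - 6.571 ≈ -1.933
  n=2: λ₂ = 11.2π²/2.441² - 6.571 ≈ 11.981
  n=3: λ₃ = 25.2π²/2.441² - 6.571 ≈ 35.17
Since 2.8π²/2.441² ≈ 4.638 < 6.571, λ₁ < 0.
The n=1 mode grows fastest (−λₙ is largest for n=1) → dominates.
Asymptotic: θ ~ c₁ sin(πx/2.441) e^{1.933t} (exponential growth at rate −λ₁ ≈ 1.933).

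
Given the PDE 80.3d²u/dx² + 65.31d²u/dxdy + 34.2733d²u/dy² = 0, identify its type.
The second-order coefficients are A = 80.3, B = 65.31, C = 34.2733. Since B² - 4AC = -6743.18786 < 0, this is an elliptic PDE.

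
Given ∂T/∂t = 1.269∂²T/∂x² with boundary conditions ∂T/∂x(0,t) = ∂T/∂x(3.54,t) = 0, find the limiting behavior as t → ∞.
T → constant (steady state). Heat is conserved (no flux at boundaries); solution approaches the spatial average.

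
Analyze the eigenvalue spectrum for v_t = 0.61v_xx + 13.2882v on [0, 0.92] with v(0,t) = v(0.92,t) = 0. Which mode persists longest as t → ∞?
Eigenvalues: λₙ = 0.61n²π²/0.92² - 13.2882.
First three modes:
  n=1: λ₁ = 0.61π²/0.92² - 13.2882 ≈ -6.175
  n=2: λ₂ = 2.44π²/0.92² - 13.2882 ≈ 15.164
  n=3: λ₃ = 5.49π²/0.92² - 13.2882 ≈ 50.729
Since 0.61π²/0.92² ≈ 7.113 < 13.2882, λ₁ < 0.
The n=1 mode grows fastest (−λₙ is largest for n=1) → dominates.
Asymptotic: v ~ c₁ sin(πx/0.92) e^{6.175t} (exponential growth at rate −λ₁ ≈ 6.175).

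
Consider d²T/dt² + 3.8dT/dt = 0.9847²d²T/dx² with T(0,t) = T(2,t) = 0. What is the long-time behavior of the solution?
As t → ∞, T → 0. Damping (γ=3.8) dissipates energy; oscillations decay exponentially.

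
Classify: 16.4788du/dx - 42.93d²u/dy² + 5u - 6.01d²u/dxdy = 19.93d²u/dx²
Rewriting in standard form: -19.93d²u/dx² - 6.01d²u/dxdy - 42.93d²u/dy² + 16.4788du/dx + 5u = 0. Elliptic (discriminant = -3386.2595).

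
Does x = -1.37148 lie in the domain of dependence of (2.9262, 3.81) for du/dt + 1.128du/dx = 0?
Yes. The characteristic through (2.9262, 3.81) passes through x = -1.37148.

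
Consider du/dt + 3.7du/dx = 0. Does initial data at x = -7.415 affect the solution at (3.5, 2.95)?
Yes. The characteristic through (3.5, 2.95) passes through x = -7.415.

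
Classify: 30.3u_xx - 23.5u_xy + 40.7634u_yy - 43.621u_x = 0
Elliptic (discriminant = -4388.27408).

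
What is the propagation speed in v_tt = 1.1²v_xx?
Speed = 1.1. Information travels along characteristics x = x₀ ± 1.1t.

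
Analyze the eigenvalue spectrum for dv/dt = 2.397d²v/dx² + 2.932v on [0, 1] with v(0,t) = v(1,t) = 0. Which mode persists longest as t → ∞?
Eigenvalues: λₙ = 2.397n²π²/1² - 2.932.
First three modes:
  n=1: λ₁ = 2.397π² - 2.932 ≈ 20.725
  n=2: λ₂ = 9.588π² - 2.932 ≈ 91.698
  n=3: λ₃ = 21.573π² - 2.932 ≈ 209.985
Since 2.397π² ≈ 23.657 > 2.932, all λₙ > 0.
The n=1 mode decays slowest → dominates as t → ∞.
Asymptotic: v ~ c₁ sin(πx/1) e^{-λ₁t} with decay rate λ₁ ≈ 20.725.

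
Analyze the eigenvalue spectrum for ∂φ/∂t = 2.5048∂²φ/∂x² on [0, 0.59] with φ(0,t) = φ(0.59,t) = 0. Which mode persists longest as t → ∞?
Eigenvalues: λₙ = 2.5048n²π²/0.59².
First three modes:
  n=1: λ₁ = 2.5048π²/0.59² ≈ 71.018
  n=2: λ₂ = 10.0192π²/0.59² ≈ 284.072 (4× faster decay)
  n=3: λ₃ = 22.5432π²/0.59² ≈ 639.162 (9× faster decay)
As t → ∞, higher modes decay exponentially faster. The n=1 mode dominates: φ ~ c₁ sin(πx/0.59) e^{-λ₁t}.
Decay rate: λ₁ = 2.5048π²/0.59² ≈ 71.018.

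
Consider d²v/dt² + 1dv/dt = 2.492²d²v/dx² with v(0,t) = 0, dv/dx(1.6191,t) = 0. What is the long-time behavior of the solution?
As t → ∞, v → 0. Damping (γ=1) dissipates energy; oscillations decay exponentially.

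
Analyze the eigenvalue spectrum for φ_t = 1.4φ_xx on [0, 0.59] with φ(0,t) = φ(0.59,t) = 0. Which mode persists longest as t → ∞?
Eigenvalues: λₙ = 1.4n²π²/0.59².
First three modes:
  n=1: λ₁ = 1.4π²/0.59² ≈ 39.694
  n=2: λ₂ = 5.6π²/0.59² ≈ 158.776 (4× faster decay)
  n=3: λ₃ = 12.6π²/0.59² ≈ 357.245 (9× faster decay)
As t → ∞, higher modes decay exponentially faster. The n=1 mode dominates: φ ~ c₁ sin(πx/0.59) e^{-λ₁t}.
Decay rate: λ₁ = 1.4π²/0.59² ≈ 39.694.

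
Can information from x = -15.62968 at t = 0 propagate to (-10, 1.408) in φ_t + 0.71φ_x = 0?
No. Only data at x = -10.99968 affects (-10, 1.408). Advection has one-way propagation along characteristics.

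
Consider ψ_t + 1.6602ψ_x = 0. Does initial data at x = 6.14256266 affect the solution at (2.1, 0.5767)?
No. Only data at x = 1.14256266 affects (2.1, 0.5767). Advection has one-way propagation along characteristics.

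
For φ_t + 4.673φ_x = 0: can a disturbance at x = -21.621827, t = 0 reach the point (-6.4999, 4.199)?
No. Only data at x = -26.121827 affects (-6.4999, 4.199). Advection has one-way propagation along characteristics.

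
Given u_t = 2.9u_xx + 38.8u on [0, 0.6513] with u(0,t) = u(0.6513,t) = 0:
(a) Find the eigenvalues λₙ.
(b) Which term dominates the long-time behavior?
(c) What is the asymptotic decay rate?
Eigenvalues: λₙ = 2.9n²π²/0.6513² - 38.8.
First three modes:
  n=1: λ₁ = 2.9π²/0.6513² - 38.8 ≈ 28.674
  n=2: λ₂ = 11.6π²/0.6513² - 38.8 ≈ 231.095
  n=3: λ₃ = 26.1π²/0.6513² - 38.8 ≈ 568.465
Since 2.9π²/0.6513² ≈ 67.474 > 38.8, all λₙ > 0.
The n=1 mode decays slowest → dominates as t → ∞.
Asymptotic: u ~ c₁ sin(πx/0.6513) e^{-λ₁t} with decay rate λ₁ ≈ 28.674.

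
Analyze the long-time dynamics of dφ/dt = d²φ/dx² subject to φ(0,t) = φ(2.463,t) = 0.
Long-time behavior: φ → 0. Heat diffuses out through both boundaries.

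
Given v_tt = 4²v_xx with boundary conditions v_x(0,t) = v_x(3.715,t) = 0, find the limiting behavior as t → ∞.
v oscillates about a mean that drifts linearly in t (generically unbounded; no decay). There is no damping, so the nonconstant modes persist as standing waves (energy conserved, no decay). But with Neumann conditions at both ends the constant mode has eigenvalue 0: the spatial mean M(t) of v satisfies M'' = 0, so M(t) = M(0) + M'(0)·t. Unless the initial velocity has zero mean (∫v_t(x,0)dx = 0), the solution grows linearly in t (unbounded, though not exponentially); if it does have zero mean, the solution stays bounded and simply oscillates.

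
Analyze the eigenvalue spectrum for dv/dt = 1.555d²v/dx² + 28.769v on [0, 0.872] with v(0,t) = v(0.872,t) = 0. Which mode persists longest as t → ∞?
Eigenvalues: λₙ = 1.555n²π²/0.872² - 28.769.
First three modes:
  n=1: λ₁ = 1.555π²/0.872² - 28.769 ≈ -8.585
  n=2: λ₂ = 6.22π²/0.872² - 28.769 ≈ 51.965
  n=3: λ₃ = 13.995π²/0.872² - 28.769 ≈ 152.883
Since 1.555π²/0.872² ≈ 20.184 < 28.769, λ₁ < 0.
The n=1 mode grows fastest (−λₙ is largest for n=1) → dominates.
Asymptotic: v ~ c₁ sin(πx/0.872) e^{8.585t} (exponential growth at rate −λ₁ ≈ 8.585).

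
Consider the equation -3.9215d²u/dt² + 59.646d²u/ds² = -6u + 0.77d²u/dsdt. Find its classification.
Rewriting in standard form: 59.646d²u/ds² - 0.77d²u/dsdt - 3.9215d²u/dt² + 6u = 0. Hyperbolic. (A = 59.646, B = -0.77, C = -3.9215 gives B² - 4AC = 936.200056.)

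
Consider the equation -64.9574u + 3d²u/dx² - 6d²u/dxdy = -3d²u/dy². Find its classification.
Rewriting in standard form: 3d²u/dx² - 6d²u/dxdy + 3d²u/dy² - 64.9574u = 0. Parabolic. (A = 3, B = -6, C = 3 gives B² - 4AC = 0.)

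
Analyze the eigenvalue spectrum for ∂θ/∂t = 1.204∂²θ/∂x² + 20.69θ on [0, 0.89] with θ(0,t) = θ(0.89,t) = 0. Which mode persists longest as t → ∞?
Eigenvalues: λₙ = 1.204n²π²/0.89² - 20.69.
First three modes:
  n=1: λ₁ = 1.204π²/0.89² - 20.69 ≈ -5.688
  n=2: λ₂ = 4.816π²/0.89² - 20.69 ≈ 39.318
  n=3: λ₃ = 10.836π²/0.89² - 20.69 ≈ 114.327
Since 1.204π²/0.89² ≈ 15.002 < 20.69, λ₁ < 0.
The n=1 mode grows fastest (−λₙ is largest for n=1) → dominates.
Asymptotic: θ ~ c₁ sin(πx/0.89) e^{5.688t} (exponential growth at rate −λ₁ ≈ 5.688).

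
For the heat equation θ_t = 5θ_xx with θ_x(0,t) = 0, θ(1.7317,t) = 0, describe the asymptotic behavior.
θ → 0. Heat escapes through the Dirichlet boundary.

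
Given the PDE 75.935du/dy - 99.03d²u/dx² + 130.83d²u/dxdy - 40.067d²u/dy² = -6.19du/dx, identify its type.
Rewriting in standard form: -99.03d²u/dx² + 130.83d²u/dxdy - 40.067d²u/dy² + 6.19du/dx + 75.935du/dy = 0. The second-order coefficients are A = -99.03, B = 130.83, C = -40.067. Since B² - 4AC = 1245.14886 > 0, this is a hyperbolic PDE.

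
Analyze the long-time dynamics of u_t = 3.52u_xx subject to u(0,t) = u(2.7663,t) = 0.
Long-time behavior: u → 0. Heat diffuses out through both boundaries.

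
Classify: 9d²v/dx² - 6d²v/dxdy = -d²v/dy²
Rewriting in standard form: 9d²v/dx² - 6d²v/dxdy + d²v/dy² = 0. Parabolic (discriminant = 0).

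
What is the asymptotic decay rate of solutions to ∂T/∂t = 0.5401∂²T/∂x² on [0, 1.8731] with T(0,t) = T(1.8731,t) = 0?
Eigenvalues: λₙ = 0.5401n²π²/1.8731².
First three modes:
  n=1: λ₁ = 0.5401π²/1.8731² ≈ 1.519
  n=2: λ₂ = 2.1604π²/1.8731² ≈ 6.077 (4× faster decay)
  n=3: λ₃ = 4.8609π²/1.8731² ≈ 13.674 (9× faster decay)
As t → ∞, higher modes decay exponentially faster. The n=1 mode dominates: T ~ c₁ sin(πx/1.8731) e^{-λ₁t}.
Decay rate: λ₁ = 0.5401π²/1.8731² ≈ 1.519.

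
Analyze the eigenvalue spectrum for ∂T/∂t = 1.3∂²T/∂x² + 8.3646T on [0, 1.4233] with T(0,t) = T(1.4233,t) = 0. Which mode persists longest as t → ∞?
Eigenvalues: λₙ = 1.3n²π²/1.4233² - 8.3646.
First three modes:
  n=1: λ₁ = 1.3π²/1.4233² - 8.3646 ≈ -2.031
  n=2: λ₂ = 5.2π²/1.4233² - 8.3646 ≈ 16.97
  n=3: λ₃ = 11.7π²/1.4233² - 8.3646 ≈ 48.638
Since 1.3π²/1.4233² ≈ 6.334 < 8.3646, λ₁ < 0.
The n=1 mode grows fastest (−λₙ is largest for n=1) → dominates.
Asymptotic: T ~ c₁ sin(πx/1.4233) e^{2.031t} (exponential growth at rate −λ₁ ≈ 2.031).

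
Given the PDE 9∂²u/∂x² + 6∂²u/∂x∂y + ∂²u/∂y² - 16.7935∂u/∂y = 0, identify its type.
The second-order coefficients are A = 9, B = 6, C = 1. Since B² - 4AC = 0 = 0, this is a parabolic PDE.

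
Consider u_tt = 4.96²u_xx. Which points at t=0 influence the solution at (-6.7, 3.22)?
Domain of dependence: [-22.6712, 9.2712]. Signals travel at speed 4.96, so data within |x - -6.7| ≤ 4.96·3.22 = 15.9712 can reach the point.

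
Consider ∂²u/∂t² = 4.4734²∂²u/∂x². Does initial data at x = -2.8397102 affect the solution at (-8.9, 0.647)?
No. The domain of dependence is [-11.7942898, -6.0057102], and -2.8397102 is outside this interval.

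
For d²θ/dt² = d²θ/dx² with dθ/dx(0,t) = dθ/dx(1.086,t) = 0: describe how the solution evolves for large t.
θ oscillates about a mean that drifts linearly in t (generically unbounded; no decay). There is no damping, so the nonconstant modes persist as standing waves (energy conserved, no decay). But with Neumann conditions at both ends the constant mode has eigenvalue 0: the spatial mean M(t) of θ satisfies M'' = 0, so M(t) = M(0) + M'(0)·t. Unless the initial velocity has zero mean (∫θ_t(x,0)dx = 0), the solution grows linearly in t (unbounded, though not exponentially); if it does have zero mean, the solution stays bounded and simply oscillates.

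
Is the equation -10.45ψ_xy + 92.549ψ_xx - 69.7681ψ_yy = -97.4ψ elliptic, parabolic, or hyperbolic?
Rewriting in standard form: 92.549ψ_xx - 10.45ψ_xy - 69.7681ψ_yy + 97.4ψ = 0. Computing B² - 4AC with A = 92.549, B = -10.45, C = -69.7681: discriminant = 25937.0740476 (positive). Answer: hyperbolic.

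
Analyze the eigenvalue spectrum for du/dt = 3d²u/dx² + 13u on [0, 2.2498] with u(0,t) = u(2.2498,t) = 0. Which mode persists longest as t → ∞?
Eigenvalues: λₙ = 3n²π²/2.2498² - 13.
First three modes:
  n=1: λ₁ = 3π²/2.2498² - 13 ≈ -7.15
  n=2: λ₂ = 12π²/2.2498² - 13 ≈ 10.399
  n=3: λ₃ = 27π²/2.2498² - 13 ≈ 39.647
Since 3π²/2.2498² ≈ 5.85 < 13, λ₁ < 0.
The n=1 mode grows fastest (−λₙ is largest for n=1) → dominates.
Asymptotic: u ~ c₁ sin(πx/2.2498) e^{7.15t} (exponential growth at rate −λ₁ ≈ 7.15).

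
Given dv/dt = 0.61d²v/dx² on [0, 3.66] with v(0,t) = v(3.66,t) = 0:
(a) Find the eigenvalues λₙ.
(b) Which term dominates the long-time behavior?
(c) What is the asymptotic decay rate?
Eigenvalues: λₙ = 0.61n²π²/3.66².
First three modes:
  n=1: λ₁ = 0.61π²/3.66² ≈ 0.449
  n=2: λ₂ = 2.44π²/3.66² ≈ 1.798 (4× faster decay)
  n=3: λ₃ = 5.49π²/3.66² ≈ 4.045 (9× faster decay)
As t → ∞, higher modes decay exponentially faster. The n=1 mode dominates: v ~ c₁ sin(πx/3.66) e^{-λ₁t}.
Decay rate: λ₁ = 0.61π²/3.66² ≈ 0.449.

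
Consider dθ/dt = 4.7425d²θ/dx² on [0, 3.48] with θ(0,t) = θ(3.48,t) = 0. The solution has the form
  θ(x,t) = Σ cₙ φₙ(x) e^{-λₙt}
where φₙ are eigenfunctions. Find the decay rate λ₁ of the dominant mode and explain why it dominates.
Eigenvalues: λₙ = 4.7425n²π²/3.48².
First three modes:
  n=1: λ₁ = 4.7425π²/3.48² ≈ 3.865
  n=2: λ₂ = 18.97π²/3.48² ≈ 15.46 (4× faster decay)
  n=3: λ₃ = 42.6825π²/3.48² ≈ 34.785 (9× faster decay)
As t → ∞, higher modes decay exponentially faster. The n=1 mode dominates: θ ~ c₁ sin(πx/3.48) e^{-λ₁t}.
Decay rate: λ₁ = 4.7425π²/3.48² ≈ 3.865.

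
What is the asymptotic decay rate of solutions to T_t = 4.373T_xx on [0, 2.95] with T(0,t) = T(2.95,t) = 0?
Eigenvalues: λₙ = 4.373n²π²/2.95².
First three modes:
  n=1: λ₁ = 4.373π²/2.95² ≈ 4.959
  n=2: λ₂ = 17.492π²/2.95² ≈ 19.838 (4× faster decay)
  n=3: λ₃ = 39.357π²/2.95² ≈ 44.635 (9× faster decay)
As t → ∞, higher modes decay exponentially faster. The n=1 mode dominates: T ~ c₁ sin(πx/2.95) e^{-λ₁t}.
Decay rate: λ₁ = 4.373π²/2.95² ≈ 4.959.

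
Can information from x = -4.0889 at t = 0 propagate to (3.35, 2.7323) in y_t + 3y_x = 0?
No. Only data at x = -4.8469 affects (3.35, 2.7323). Advection has one-way propagation along characteristics.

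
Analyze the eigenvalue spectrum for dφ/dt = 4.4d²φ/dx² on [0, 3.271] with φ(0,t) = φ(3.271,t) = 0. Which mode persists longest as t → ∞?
Eigenvalues: λₙ = 4.4n²π²/3.271².
First three modes:
  n=1: λ₁ = 4.4π²/3.271² ≈ 4.059
  n=2: λ₂ = 17.6π²/3.271² ≈ 16.235 (4× faster decay)
  n=3: λ₃ = 39.6π²/3.271² ≈ 36.529 (9× faster decay)
As t → ∞, higher modes decay exponentially faster. The n=1 mode dominates: φ ~ c₁ sin(πx/3.271) e^{-λ₁t}.
Decay rate: λ₁ = 4.4π²/3.271² ≈ 4.059.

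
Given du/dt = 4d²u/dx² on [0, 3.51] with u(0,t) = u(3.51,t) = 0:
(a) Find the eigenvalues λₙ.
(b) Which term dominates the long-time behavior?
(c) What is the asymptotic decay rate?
Eigenvalues: λₙ = 4n²π²/3.51².
First three modes:
  n=1: λ₁ = 4π²/3.51² ≈ 3.204
  n=2: λ₂ = 16π²/3.51² ≈ 12.818 (4× faster decay)
  n=3: λ₃ = 36π²/3.51² ≈ 28.84 (9× faster decay)
As t → ∞, higher modes decay exponentially faster. The n=1 mode dominates: u ~ c₁ sin(πx/3.51) e^{-λ₁t}.
Decay rate: λ₁ = 4π²/3.51² ≈ 3.204.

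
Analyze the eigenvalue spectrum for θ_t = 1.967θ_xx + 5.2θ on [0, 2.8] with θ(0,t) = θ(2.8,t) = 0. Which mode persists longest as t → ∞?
Eigenvalues: λₙ = 1.967n²π²/2.8² - 5.2.
First three modes:
  n=1: λ₁ = 1.967π²/2.8² - 5.2 ≈ -2.724
  n=2: λ₂ = 7.868π²/2.8² - 5.2 ≈ 4.705
  n=3: λ₃ = 17.703π²/2.8² - 5.2 ≈ 17.086
Since 1.967π²/2.8² ≈ 2.476 < 5.2, λ₁ < 0.
The n=1 mode grows fastest (−λₙ is largest for n=1) → dominates.
Asymptotic: θ ~ c₁ sin(πx/2.8) e^{2.724t} (exponential growth at rate −λ₁ ≈ 2.724).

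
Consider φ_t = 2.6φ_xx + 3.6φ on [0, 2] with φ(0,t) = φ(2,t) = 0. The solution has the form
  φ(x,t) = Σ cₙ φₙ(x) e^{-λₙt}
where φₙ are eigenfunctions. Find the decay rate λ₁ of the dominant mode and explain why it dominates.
Eigenvalues: λₙ = 2.6n²π²/2² - 3.6.
First three modes:
  n=1: λ₁ = 2.6π²/2² - 3.6 ≈ 2.815
  n=2: λ₂ = 10.4π²/2² - 3.6 ≈ 22.061
  n=3: λ₃ = 23.4π²/2² - 3.6 ≈ 54.137
Since 2.6π²/2² ≈ 6.415 > 3.6, all λₙ > 0.
The n=1 mode decays slowest → dominates as t → ∞.
Asymptotic: φ ~ c₁ sin(πx/2) e^{-λ₁t} with decay rate λ₁ ≈ 2.815.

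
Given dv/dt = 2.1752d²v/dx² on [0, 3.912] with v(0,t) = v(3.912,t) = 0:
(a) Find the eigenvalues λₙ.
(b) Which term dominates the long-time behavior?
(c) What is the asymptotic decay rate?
Eigenvalues: λₙ = 2.1752n²π²/3.912².
First three modes:
  n=1: λ₁ = 2.1752π²/3.912² ≈ 1.403
  n=2: λ₂ = 8.7008π²/3.912² ≈ 5.611 (4× faster decay)
  n=3: λ₃ = 19.5768π²/3.912² ≈ 12.625 (9× faster decay)
As t → ∞, higher modes decay exponentially faster. The n=1 mode dominates: v ~ c₁ sin(πx/3.912) e^{-λ₁t}.
Decay rate: λ₁ = 2.1752π²/3.912² ≈ 1.403.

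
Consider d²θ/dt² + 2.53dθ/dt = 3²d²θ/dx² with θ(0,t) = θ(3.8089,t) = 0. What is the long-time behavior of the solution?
As t → ∞, θ → 0. Damping (γ=2.53) dissipates energy; oscillations decay exponentially.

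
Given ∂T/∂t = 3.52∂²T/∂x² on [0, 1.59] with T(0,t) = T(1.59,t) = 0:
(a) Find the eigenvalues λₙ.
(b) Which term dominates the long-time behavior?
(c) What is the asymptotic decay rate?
Eigenvalues: λₙ = 3.52n²π²/1.59².
First three modes:
  n=1: λ₁ = 3.52π²/1.59² ≈ 13.742
  n=2: λ₂ = 14.08π²/1.59² ≈ 54.968 (4× faster decay)
  n=3: λ₃ = 31.68π²/1.59² ≈ 123.677 (9× faster decay)
As t → ∞, higher modes decay exponentially faster. The n=1 mode dominates: T ~ c₁ sin(πx/1.59) e^{-λ₁t}.
Decay rate: λ₁ = 3.52π²/1.59² ≈ 13.742.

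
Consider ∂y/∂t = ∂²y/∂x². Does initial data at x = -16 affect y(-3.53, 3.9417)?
Yes, for any finite x. The heat equation has infinite propagation speed, so all initial data affects all points at any t > 0.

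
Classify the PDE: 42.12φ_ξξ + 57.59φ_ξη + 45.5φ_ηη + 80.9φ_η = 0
A = 42.12, B = 57.59, C = 45.5. Discriminant B² - 4AC = -4349.2319. Since -4349.2319 < 0, elliptic.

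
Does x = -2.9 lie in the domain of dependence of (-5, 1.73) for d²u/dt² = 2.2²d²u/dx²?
Yes. The domain of dependence is [-8.806, -1.194], and -2.9 ∈ [-8.806, -1.194].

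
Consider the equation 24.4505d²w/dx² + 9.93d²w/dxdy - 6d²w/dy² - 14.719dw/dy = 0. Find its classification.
Hyperbolic. (A = 24.4505, B = 9.93, C = -6 gives B² - 4AC = 685.4169.)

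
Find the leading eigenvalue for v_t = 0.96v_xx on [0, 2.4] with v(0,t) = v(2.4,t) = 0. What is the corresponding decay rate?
Eigenvalues: λₙ = 0.96n²π²/2.4².
First three modes:
  n=1: λ₁ = 0.96π²/2.4² ≈ 1.645
  n=2: λ₂ = 3.84π²/2.4² ≈ 6.58 (4× faster decay)
  n=3: λ₃ = 8.64π²/2.4² ≈ 14.804 (9× faster decay)
As t → ∞, higher modes decay exponentially faster. The n=1 mode dominates: v ~ c₁ sin(πx/2.4) e^{-λ₁t}.
Decay rate: λ₁ = 0.96π²/2.4² ≈ 1.645.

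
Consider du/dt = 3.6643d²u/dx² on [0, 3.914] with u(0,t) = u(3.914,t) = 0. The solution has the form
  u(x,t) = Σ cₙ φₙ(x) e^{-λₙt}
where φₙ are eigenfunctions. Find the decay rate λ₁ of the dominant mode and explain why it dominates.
Eigenvalues: λₙ = 3.6643n²π²/3.914².
First three modes:
  n=1: λ₁ = 3.6643π²/3.914² ≈ 2.361
  n=2: λ₂ = 14.6572π²/3.914² ≈ 9.443 (4× faster decay)
  n=3: λ₃ = 32.9787π²/3.914² ≈ 21.247 (9× faster decay)
As t → ∞, higher modes decay exponentially faster. The n=1 mode dominates: u ~ c₁ sin(πx/3.914) e^{-λ₁t}.
Decay rate: λ₁ = 3.6643π²/3.914² ≈ 2.361.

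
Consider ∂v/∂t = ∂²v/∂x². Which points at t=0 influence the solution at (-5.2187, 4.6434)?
The entire real line. The heat equation has infinite propagation speed: any initial disturbance instantly affects all points (though exponentially small far away).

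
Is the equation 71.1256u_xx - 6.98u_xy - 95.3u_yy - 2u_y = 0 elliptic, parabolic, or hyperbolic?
Computing B² - 4AC with A = 71.1256, B = -6.98, C = -95.3: discriminant = 27161.79912 (positive). Answer: hyperbolic.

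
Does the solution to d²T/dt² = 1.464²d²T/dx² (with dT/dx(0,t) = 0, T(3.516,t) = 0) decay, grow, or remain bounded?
T oscillates (no decay). Energy is conserved; the solution oscillates indefinitely as standing waves.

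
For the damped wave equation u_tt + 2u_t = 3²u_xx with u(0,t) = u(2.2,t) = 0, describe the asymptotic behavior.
u → 0. Damping (γ=2) dissipates energy; oscillations decay exponentially.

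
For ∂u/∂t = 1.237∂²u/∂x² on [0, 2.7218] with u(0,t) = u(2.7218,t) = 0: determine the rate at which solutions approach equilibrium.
Eigenvalues: λₙ = 1.237n²π²/2.7218².
First three modes:
  n=1: λ₁ = 1.237π²/2.7218² ≈ 1.648
  n=2: λ₂ = 4.948π²/2.7218² ≈ 6.592 (4× faster decay)
  n=3: λ₃ = 11.133π²/2.7218² ≈ 14.832 (9× faster decay)
As t → ∞, higher modes decay exponentially faster. The n=1 mode dominates: u ~ c₁ sin(πx/2.7218) e^{-λ₁t}.
Decay rate: λ₁ = 1.237π²/2.7218² ≈ 1.648.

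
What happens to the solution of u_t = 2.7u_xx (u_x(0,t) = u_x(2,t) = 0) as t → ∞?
u → constant (steady state). Heat is conserved (no flux at boundaries); solution approaches the spatial average.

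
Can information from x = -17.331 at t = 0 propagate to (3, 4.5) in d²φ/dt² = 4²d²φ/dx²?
No. The domain of dependence is [-15, 21], and -17.331 is outside this interval.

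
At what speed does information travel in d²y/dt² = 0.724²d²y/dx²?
Speed = 0.724. Information travels along characteristics x = x₀ ± 0.724t.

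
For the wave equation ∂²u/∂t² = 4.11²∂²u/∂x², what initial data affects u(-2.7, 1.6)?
Domain of dependence: [-9.276, 3.876]. Signals travel at speed 4.11, so data within |x - -2.7| ≤ 4.11·1.6 = 6.576 can reach the point.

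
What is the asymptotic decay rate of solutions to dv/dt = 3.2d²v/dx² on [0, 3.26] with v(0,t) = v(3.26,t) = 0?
Eigenvalues: λₙ = 3.2n²π²/3.26².
First three modes:
  n=1: λ₁ = 3.2π²/3.26² ≈ 2.972
  n=2: λ₂ = 12.8π²/3.26² ≈ 11.887 (4× faster decay)
  n=3: λ₃ = 28.8π²/3.26² ≈ 26.746 (9× faster decay)
As t → ∞, higher modes decay exponentially faster. The n=1 mode dominates: v ~ c₁ sin(πx/3.26) e^{-λ₁t}.
Decay rate: λ₁ = 3.2π²/3.26² ≈ 2.972.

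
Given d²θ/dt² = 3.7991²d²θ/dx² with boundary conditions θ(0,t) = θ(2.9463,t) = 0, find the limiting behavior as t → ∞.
θ oscillates (no decay). Energy is conserved; the solution oscillates indefinitely as standing waves.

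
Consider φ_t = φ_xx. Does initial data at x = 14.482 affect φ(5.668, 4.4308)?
Yes, for any finite x. The heat equation has infinite propagation speed, so all initial data affects all points at any t > 0.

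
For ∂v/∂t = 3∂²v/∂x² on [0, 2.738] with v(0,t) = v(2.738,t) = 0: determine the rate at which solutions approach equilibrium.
Eigenvalues: λₙ = 3n²π²/2.738².
First three modes:
  n=1: λ₁ = 3π²/2.738² ≈ 3.95
  n=2: λ₂ = 12π²/2.738² ≈ 15.798 (4× faster decay)
  n=3: λ₃ = 27π²/2.738² ≈ 35.546 (9× faster decay)
As t → ∞, higher modes decay exponentially faster. The n=1 mode dominates: v ~ c₁ sin(πx/2.738) e^{-λ₁t}.
Decay rate: λ₁ = 3π²/2.738² ≈ 3.95.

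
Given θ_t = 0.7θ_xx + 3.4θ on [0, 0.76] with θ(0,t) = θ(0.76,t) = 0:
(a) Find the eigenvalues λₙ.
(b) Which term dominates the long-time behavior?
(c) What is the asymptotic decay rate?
Eigenvalues: λₙ = 0.7n²π²/0.76² - 3.4.
First three modes:
  n=1: λ₁ = 0.7π²/0.76² - 3.4 ≈ 8.561
  n=2: λ₂ = 2.8π²/0.76² - 3.4 ≈ 44.444
  n=3: λ₃ = 6.3π²/0.76² - 3.4 ≈ 104.25
Since 0.7π²/0.76² ≈ 11.961 > 3.4, all λₙ > 0.
The n=1 mode decays slowest → dominates as t → ∞.
Asymptotic: θ ~ c₁ sin(πx/0.76) e^{-λ₁t} with decay rate λ₁ ≈ 8.561.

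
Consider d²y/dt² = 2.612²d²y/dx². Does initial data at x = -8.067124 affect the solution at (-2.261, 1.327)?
No. The domain of dependence is [-5.727124, 1.205124], and -8.067124 is outside this interval.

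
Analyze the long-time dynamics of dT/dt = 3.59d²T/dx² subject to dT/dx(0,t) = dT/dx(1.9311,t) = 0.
Long-time behavior: T → constant (steady state). Heat is conserved (no flux at boundaries); solution approaches the spatial average.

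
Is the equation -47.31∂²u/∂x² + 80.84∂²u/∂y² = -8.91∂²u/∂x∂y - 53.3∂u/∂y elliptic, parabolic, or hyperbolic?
Rewriting in standard form: -47.31∂²u/∂x² + 8.91∂²u/∂x∂y + 80.84∂²u/∂y² + 53.3∂u/∂y = 0. Computing B² - 4AC with A = -47.31, B = 8.91, C = 80.84: discriminant = 15377.5497 (positive). Answer: hyperbolic.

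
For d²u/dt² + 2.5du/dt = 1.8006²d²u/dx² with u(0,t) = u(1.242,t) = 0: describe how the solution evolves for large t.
u → 0. Damping (γ=2.5) dissipates energy; oscillations decay exponentially.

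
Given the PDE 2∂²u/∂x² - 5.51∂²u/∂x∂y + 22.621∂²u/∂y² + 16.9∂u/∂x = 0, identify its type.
The second-order coefficients are A = 2, B = -5.51, C = 22.621. Since B² - 4AC = -150.6079 < 0, this is an elliptic PDE.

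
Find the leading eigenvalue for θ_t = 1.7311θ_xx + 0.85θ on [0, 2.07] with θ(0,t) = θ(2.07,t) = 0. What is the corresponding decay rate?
Eigenvalues: λₙ = 1.7311n²π²/2.07² - 0.85.
First three modes:
  n=1: λ₁ = 1.7311π²/2.07² - 0.85 ≈ 3.137
  n=2: λ₂ = 6.9244π²/2.07² - 0.85 ≈ 15.099
  n=3: λ₃ = 15.5799π²/2.07² - 0.85 ≈ 35.036
Since 1.7311π²/2.07² ≈ 3.987 > 0.85, all λₙ > 0.
The n=1 mode decays slowest → dominates as t → ∞.
Asymptotic: θ ~ c₁ sin(πx/2.07) e^{-λ₁t} with decay rate λ₁ ≈ 3.137.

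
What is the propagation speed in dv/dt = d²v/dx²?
Infinite. The heat equation is parabolic, not hyperbolic, so disturbances propagate instantly.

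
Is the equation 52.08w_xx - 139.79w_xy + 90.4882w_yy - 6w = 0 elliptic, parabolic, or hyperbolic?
Computing B² - 4AC with A = 52.08, B = -139.79, C = 90.4882: discriminant = 690.742276 (positive). Answer: hyperbolic.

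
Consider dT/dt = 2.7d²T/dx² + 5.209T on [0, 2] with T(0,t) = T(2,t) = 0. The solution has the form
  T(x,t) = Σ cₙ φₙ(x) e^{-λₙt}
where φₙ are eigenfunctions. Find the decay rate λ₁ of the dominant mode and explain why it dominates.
Eigenvalues: λₙ = 2.7n²π²/2² - 5.209.
First three modes:
  n=1: λ₁ = 2.7π²/2² - 5.209 ≈ 1.453
  n=2: λ₂ = 10.8π²/2² - 5.209 ≈ 21.439
  n=3: λ₃ = 24.3π²/2² - 5.209 ≈ 54.749
Since 2.7π²/2² ≈ 6.662 > 5.209, all λₙ > 0.
The n=1 mode decays slowest → dominates as t → ∞.
Asymptotic: T ~ c₁ sin(πx/2) e^{-λ₁t} with decay rate λ₁ ≈ 1.453.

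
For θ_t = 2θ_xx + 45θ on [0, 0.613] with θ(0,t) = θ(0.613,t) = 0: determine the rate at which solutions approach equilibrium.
Eigenvalues: λₙ = 2n²π²/0.613² - 45.
First three modes:
  n=1: λ₁ = 2π²/0.613² - 45 ≈ 7.53
  n=2: λ₂ = 8π²/0.613² - 45 ≈ 165.121
  n=3: λ₃ = 18π²/0.613² - 45 ≈ 427.772
Since 2π²/0.613² ≈ 52.53 > 45, all λₙ > 0.
The n=1 mode decays slowest → dominates as t → ∞.
Asymptotic: θ ~ c₁ sin(πx/0.613) e^{-λ₁t} with decay rate λ₁ ≈ 7.53.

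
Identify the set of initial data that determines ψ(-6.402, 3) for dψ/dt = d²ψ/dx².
The entire real line. The heat equation has infinite propagation speed: any initial disturbance instantly affects all points (though exponentially small far away).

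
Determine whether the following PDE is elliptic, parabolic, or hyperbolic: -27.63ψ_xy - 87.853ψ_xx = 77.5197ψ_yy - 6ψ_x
Rewriting in standard form: -87.853ψ_xx - 27.63ψ_xy - 77.5197ψ_yy + 6ψ_x = 0. Coefficients: A = -87.853, B = -27.63, C = -77.5197. B² - 4AC = -26477.9359164, which is negative, so the equation is elliptic.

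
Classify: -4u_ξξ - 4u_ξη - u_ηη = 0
Parabolic (discriminant = 0).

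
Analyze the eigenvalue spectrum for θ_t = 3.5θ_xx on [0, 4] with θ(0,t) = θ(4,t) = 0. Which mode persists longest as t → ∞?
Eigenvalues: λₙ = 3.5n²π²/4².
First three modes:
  n=1: λ₁ = 3.5π²/4² ≈ 2.159
  n=2: λ₂ = 14π²/4² ≈ 8.636 (4× faster decay)
  n=3: λ₃ = 31.5π²/4² ≈ 19.431 (9× faster decay)
As t → ∞, higher modes decay exponentially faster. The n=1 mode dominates: θ ~ c₁ sin(πx/4) e^{-λ₁t}.
Decay rate: λ₁ = 3.5π²/4² ≈ 2.159.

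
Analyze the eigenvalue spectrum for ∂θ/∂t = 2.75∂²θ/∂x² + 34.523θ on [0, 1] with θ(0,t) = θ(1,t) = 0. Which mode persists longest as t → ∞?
Eigenvalues: λₙ = 2.75n²π²/1² - 34.523.
First three modes:
  n=1: λ₁ = 2.75π² - 34.523 ≈ -7.382
  n=2: λ₂ = 11π² - 34.523 ≈ 74.043
  n=3: λ₃ = 24.75π² - 34.523 ≈ 209.75
Since 2.75π² ≈ 27.141 < 34.523, λ₁ < 0.
The n=1 mode grows fastest (−λₙ is largest for n=1) → dominates.
Asymptotic: θ ~ c₁ sin(πx/1) e^{7.382t} (exponential growth at rate −λ₁ ≈ 7.382).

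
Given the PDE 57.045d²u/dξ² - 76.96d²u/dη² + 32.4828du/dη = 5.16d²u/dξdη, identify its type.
Rewriting in standard form: 57.045d²u/dξ² - 5.16d²u/dξdη - 76.96d²u/dη² + 32.4828du/dη = 0. The second-order coefficients are A = 57.045, B = -5.16, C = -76.96. Since B² - 4AC = 17587.3584 > 0, this is a hyperbolic PDE.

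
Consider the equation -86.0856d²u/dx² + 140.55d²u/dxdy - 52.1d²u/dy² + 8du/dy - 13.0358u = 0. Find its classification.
Hyperbolic. (A = -86.0856, B = 140.55, C = -52.1 gives B² - 4AC = 1814.06346.)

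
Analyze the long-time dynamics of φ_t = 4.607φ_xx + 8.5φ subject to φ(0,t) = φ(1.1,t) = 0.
Long-time behavior: φ → 0. Diffusion dominates reaction (r=8.5 < κπ²/L²≈37.58); solution decays.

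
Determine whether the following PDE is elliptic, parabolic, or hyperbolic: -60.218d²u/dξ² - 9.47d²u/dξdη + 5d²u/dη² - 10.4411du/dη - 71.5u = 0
Coefficients: A = -60.218, B = -9.47, C = 5. B² - 4AC = 1294.0409, which is positive, so the equation is hyperbolic.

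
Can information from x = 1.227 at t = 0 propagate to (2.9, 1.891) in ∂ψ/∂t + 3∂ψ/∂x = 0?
No. Only data at x = -2.773 affects (2.9, 1.891). Advection has one-way propagation along characteristics.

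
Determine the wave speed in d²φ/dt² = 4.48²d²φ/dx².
Speed = 4.48. Information travels along characteristics x = x₀ ± 4.48t.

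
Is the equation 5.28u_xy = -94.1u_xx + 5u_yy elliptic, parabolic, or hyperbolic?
Rewriting in standard form: 94.1u_xx + 5.28u_xy - 5u_yy = 0. Computing B² - 4AC with A = 94.1, B = 5.28, C = -5: discriminant = 1909.8784 (positive). Answer: hyperbolic.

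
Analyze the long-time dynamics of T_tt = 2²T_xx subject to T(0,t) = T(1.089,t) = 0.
Long-time behavior: T oscillates (no decay). Energy is conserved; the solution oscillates indefinitely as standing waves.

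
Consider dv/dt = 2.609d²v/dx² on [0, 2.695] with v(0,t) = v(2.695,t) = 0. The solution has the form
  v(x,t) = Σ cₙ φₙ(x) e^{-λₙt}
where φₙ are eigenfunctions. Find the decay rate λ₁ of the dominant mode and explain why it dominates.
Eigenvalues: λₙ = 2.609n²π²/2.695².
First three modes:
  n=1: λ₁ = 2.609π²/2.695² ≈ 3.545
  n=2: λ₂ = 10.436π²/2.695² ≈ 14.181 (4× faster decay)
  n=3: λ₃ = 23.481π²/2.695² ≈ 31.908 (9× faster decay)
As t → ∞, higher modes decay exponentially faster. The n=1 mode dominates: v ~ c₁ sin(πx/2.695) e^{-λ₁t}.
Decay rate: λ₁ = 2.609π²/2.695² ≈ 3.545.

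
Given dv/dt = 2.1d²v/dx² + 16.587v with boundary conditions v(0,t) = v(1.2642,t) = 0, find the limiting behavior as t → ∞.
v grows unboundedly. Reaction dominates diffusion (r=16.587 > κπ²/L²≈12.97); solution grows exponentially.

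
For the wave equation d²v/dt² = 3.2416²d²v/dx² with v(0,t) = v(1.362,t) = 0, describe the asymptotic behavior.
v oscillates (no decay). Energy is conserved; the solution oscillates indefinitely as standing waves.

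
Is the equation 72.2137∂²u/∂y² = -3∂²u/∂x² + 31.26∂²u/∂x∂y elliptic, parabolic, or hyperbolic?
Rewriting in standard form: 3∂²u/∂x² - 31.26∂²u/∂x∂y + 72.2137∂²u/∂y² = 0. Computing B² - 4AC with A = 3, B = -31.26, C = 72.2137: discriminant = 110.6232 (positive). Answer: hyperbolic.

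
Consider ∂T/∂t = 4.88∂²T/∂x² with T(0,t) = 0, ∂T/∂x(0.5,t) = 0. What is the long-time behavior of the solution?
As t → ∞, T → 0. Heat escapes through the Dirichlet boundary.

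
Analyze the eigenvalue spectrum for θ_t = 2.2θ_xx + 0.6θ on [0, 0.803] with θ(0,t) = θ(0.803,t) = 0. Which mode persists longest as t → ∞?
Eigenvalues: λₙ = 2.2n²π²/0.803² - 0.6.
First three modes:
  n=1: λ₁ = 2.2π²/0.803² - 0.6 ≈ 33.074
  n=2: λ₂ = 8.8π²/0.803² - 0.6 ≈ 134.095
  n=3: λ₃ = 19.8π²/0.803² - 0.6 ≈ 302.464
Since 2.2π²/0.803² ≈ 33.674 > 0.6, all λₙ > 0.
The n=1 mode decays slowest → dominates as t → ∞.
Asymptotic: θ ~ c₁ sin(πx/0.803) e^{-λ₁t} with decay rate λ₁ ≈ 33.074.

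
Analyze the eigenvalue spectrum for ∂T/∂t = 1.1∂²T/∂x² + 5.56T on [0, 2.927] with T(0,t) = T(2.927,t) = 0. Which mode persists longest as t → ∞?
Eigenvalues: λₙ = 1.1n²π²/2.927² - 5.56.
First three modes:
  n=1: λ₁ = 1.1π²/2.927² - 5.56 ≈ -4.293
  n=2: λ₂ = 4.4π²/2.927² - 5.56 ≈ -0.491
  n=3: λ₃ = 9.9π²/2.927² - 5.56 ≈ 5.845
Since 1.1π²/2.927² ≈ 1.267 < 5.56, λ₁ < 0.
The n=1 mode grows fastest (−λₙ is largest for n=1) → dominates.
Asymptotic: T ~ c₁ sin(πx/2.927) e^{4.293t} (exponential growth at rate −λ₁ ≈ 4.293).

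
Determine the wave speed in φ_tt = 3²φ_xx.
Speed = 3. Information travels along characteristics x = x₀ ± 3t.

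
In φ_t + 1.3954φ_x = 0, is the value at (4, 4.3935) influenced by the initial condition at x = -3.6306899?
No. Only data at x = -2.1306899 affects (4, 4.3935). Advection has one-way propagation along characteristics.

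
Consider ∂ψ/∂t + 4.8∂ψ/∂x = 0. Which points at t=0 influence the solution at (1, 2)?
A single point: x = -8.6. The characteristic through (1, 2) is x - 4.8t = const, so x = 1 - 4.8·2 = -8.6.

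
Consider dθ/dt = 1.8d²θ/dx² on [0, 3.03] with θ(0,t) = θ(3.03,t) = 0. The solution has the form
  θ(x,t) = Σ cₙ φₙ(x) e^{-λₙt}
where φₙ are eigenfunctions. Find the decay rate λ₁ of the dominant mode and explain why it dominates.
Eigenvalues: λₙ = 1.8n²π²/3.03².
First three modes:
  n=1: λ₁ = 1.8π²/3.03² ≈ 1.935
  n=2: λ₂ = 7.2π²/3.03² ≈ 7.74 (4× faster decay)
  n=3: λ₃ = 16.2π²/3.03² ≈ 17.415 (9× faster decay)
As t → ∞, higher modes decay exponentially faster. The n=1 mode dominates: θ ~ c₁ sin(πx/3.03) e^{-λ₁t}.
Decay rate: λ₁ = 1.8π²/3.03² ≈ 1.935.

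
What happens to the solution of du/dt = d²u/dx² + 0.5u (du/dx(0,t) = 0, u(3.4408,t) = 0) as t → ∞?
u grows unboundedly. Reaction dominates diffusion (r=0.5 > κπ²/(4L²)≈0.21); solution grows exponentially.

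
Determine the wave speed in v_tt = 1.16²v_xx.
Speed = 1.16. Information travels along characteristics x = x₀ ± 1.16t.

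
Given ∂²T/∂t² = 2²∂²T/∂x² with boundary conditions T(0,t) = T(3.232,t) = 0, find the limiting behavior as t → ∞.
T oscillates (no decay). Energy is conserved; the solution oscillates indefinitely as standing waves.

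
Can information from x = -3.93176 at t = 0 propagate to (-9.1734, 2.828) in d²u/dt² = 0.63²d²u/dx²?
No. The domain of dependence is [-10.95504, -7.39176], and -3.93176 is outside this interval.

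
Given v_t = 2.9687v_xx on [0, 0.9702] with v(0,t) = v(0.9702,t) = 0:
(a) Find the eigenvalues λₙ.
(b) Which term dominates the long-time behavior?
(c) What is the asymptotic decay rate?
Eigenvalues: λₙ = 2.9687n²π²/0.9702².
First three modes:
  n=1: λ₁ = 2.9687π²/0.9702² ≈ 31.127
  n=2: λ₂ = 11.8748π²/0.9702² ≈ 124.51 (4× faster decay)
  n=3: λ₃ = 26.7183π²/0.9702² ≈ 280.147 (9× faster decay)
As t → ∞, higher modes decay exponentially faster. The n=1 mode dominates: v ~ c₁ sin(πx/0.9702) e^{-λ₁t}.
Decay rate: λ₁ = 2.9687π²/0.9702² ≈ 31.127.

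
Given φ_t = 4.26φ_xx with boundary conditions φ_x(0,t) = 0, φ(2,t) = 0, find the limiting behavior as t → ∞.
φ → 0. Heat escapes through the Dirichlet boundary.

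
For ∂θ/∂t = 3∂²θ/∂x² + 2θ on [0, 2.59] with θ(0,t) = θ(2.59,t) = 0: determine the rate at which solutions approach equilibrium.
Eigenvalues: λₙ = 3n²π²/2.59² - 2.
First three modes:
  n=1: λ₁ = 3π²/2.59² - 2 ≈ 2.414
  n=2: λ₂ = 12π²/2.59² - 2 ≈ 15.656
  n=3: λ₃ = 27π²/2.59² - 2 ≈ 37.725
Since 3π²/2.59² ≈ 4.414 > 2, all λₙ > 0.
The n=1 mode decays slowest → dominates as t → ∞.
Asymptotic: θ ~ c₁ sin(πx/2.59) e^{-λ₁t} with decay rate λ₁ ≈ 2.414.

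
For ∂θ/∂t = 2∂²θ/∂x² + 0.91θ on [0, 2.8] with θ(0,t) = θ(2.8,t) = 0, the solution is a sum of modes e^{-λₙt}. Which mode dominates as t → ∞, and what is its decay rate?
Eigenvalues: λₙ = 2n²π²/2.8² - 0.91.
First three modes:
  n=1: λ₁ = 2π²/2.8² - 0.91 ≈ 1.608
  n=2: λ₂ = 8π²/2.8² - 0.91 ≈ 9.161
  n=3: λ₃ = 18π²/2.8² - 0.91 ≈ 21.75
Since 2π²/2.8² ≈ 2.518 > 0.91, all λₙ > 0.
The n=1 mode decays slowest → dominates as t → ∞.
Asymptotic: θ ~ c₁ sin(πx/2.8) e^{-λ₁t} with decay rate λ₁ ≈ 1.608.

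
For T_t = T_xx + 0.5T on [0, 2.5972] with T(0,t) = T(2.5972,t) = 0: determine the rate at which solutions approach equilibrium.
Eigenvalues: λₙ = n²π²/2.5972² - 0.5.
First three modes:
  n=1: λ₁ = π²/2.5972² - 0.5 ≈ 0.963
  n=2: λ₂ = 4π²/2.5972² - 0.5 ≈ 5.353
  n=3: λ₃ = 9π²/2.5972² - 0.5 ≈ 12.668
Since π²/2.5972² ≈ 1.463 > 0.5, all λₙ > 0.
The n=1 mode decays slowest → dominates as t → ∞.
Asymptotic: T ~ c₁ sin(πx/2.5972) e^{-λ₁t} with decay rate λ₁ ≈ 0.963.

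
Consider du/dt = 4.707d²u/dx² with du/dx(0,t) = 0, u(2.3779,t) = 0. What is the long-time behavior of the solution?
As t → ∞, u → 0. Heat escapes through the Dirichlet boundary.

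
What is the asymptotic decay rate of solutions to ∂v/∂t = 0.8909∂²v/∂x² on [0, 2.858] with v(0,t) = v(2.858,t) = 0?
Eigenvalues: λₙ = 0.8909n²π²/2.858².
First three modes:
  n=1: λ₁ = 0.8909π²/2.858² ≈ 1.076
  n=2: λ₂ = 3.5636π²/2.858² ≈ 4.306 (4× faster decay)
  n=3: λ₃ = 8.0181π²/2.858² ≈ 9.688 (9× faster decay)
As t → ∞, higher modes decay exponentially faster. The n=1 mode dominates: v ~ c₁ sin(πx/2.858) e^{-λ₁t}.
Decay rate: λ₁ = 0.8909π²/2.858² ≈ 1.076.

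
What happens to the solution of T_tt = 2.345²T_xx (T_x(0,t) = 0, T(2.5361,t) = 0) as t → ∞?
T oscillates (no decay). Energy is conserved; the solution oscillates indefinitely as standing waves.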